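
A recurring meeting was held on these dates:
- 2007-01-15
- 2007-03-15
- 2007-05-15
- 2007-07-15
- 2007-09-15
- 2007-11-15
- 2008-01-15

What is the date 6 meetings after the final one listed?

2009-01-15

The day-of-month is always 15 (59, 61, 61, 62, 61, 61 days between events).
So this recurs on the 15th of every 2 months.
March 2008: 2008-03-15.
May 2008: 2008-05-15.
Next: July 2008 → 2008-07-15.
Next: September 2008 → 2008-09-15.
Next: November 2008 → 2008-11-15.
Next: January 2009 → 2009-01-15.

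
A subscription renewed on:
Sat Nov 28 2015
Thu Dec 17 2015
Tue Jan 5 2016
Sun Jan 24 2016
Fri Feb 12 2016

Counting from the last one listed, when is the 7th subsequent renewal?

Gaps between consecutive events: 19, 19, 19, 19 days — a constant 19-day interval.
Fri Feb 12 2016 + 19 days = Wed Mar 2 2016.
Wed Mar 2 2016 + 19 days = Mon Mar 21 2016.
Mon Mar 21 2016 + 19 days = Sat Apr 9 2016.
Sat Apr 9 2016 + 19 days = Thu Apr 28 2016.
Thu Apr 28 2016 + 19 days = Tue May 17 2016.
Tue May 17 2016 + 19 days = Sun Jun 5 2016.
Sun Jun 5 2016 + 19 days = Fri Jun 24 2016.

Fri Jun 24 2016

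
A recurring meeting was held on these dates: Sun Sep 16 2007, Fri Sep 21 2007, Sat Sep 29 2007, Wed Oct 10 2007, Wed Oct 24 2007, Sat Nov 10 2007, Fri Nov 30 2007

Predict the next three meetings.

Sun Dec 23 2007, Fri Jan 18 2008, Sat Feb 16 2008

Gaps: 5, 8, 11, 14, 17, 20 days — each gap is 3 larger than the previous one.
Next gap: 23 days. Fri Nov 30 2007 + 23 days = Sun Dec 23 2007.
Next gap: 26 days. Sun Dec 23 2007 + 26 days = Fri Jan 18 2008.
Next gap: 29 days. Fri Jan 18 2008 + 29 days = Sat Feb 16 2008.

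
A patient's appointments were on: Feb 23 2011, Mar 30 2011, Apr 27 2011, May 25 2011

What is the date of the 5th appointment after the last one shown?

All Wednesdays; the gaps (35, 28, 28) vary with month length.
This is the last Wednesday of each month.
June 2011 ends with Wednesday Jun 29 2011.
July 2011 ends with Wednesday Jul 27 2011.
August 2011 ends with Wednesday Aug 31 2011.
Last Wednesday of September 2011: Sep 28 2011.
Last Wednesday of October 2011: Oct 26 2011.

Oct 26 2011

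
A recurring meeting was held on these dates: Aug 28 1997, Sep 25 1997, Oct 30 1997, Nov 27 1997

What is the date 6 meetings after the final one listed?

May 28 1998

These are Thursdays with 28, 35, 28-day gaps.
Each is the final Thursday of its month — Oct 30 1997 is past the 28th, so '4th Thursday' doesn't fit.
Last Thursday of December 1997: Dec 25 1997.
Last Thursday of January 1998: Jan 29 1998.
Last Thursday of February 1998: Feb 26 1998.
March 1998 ends with Thursday Mar 26 1998.
April 1998 ends with Thursday Apr 30 1998.
Last Thursday of May 1998: May 28 1998.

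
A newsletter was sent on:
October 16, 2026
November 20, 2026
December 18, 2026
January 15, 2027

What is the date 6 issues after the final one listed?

July 16, 2027

Gaps: 35, 28, 28 days — a mix of 28 and 35. Every date is a Friday.
Each is the 3rd Friday of its month.
3rd Friday of February 2027: February 19, 2027.
March 2027 — 3rd Friday is March 19, 2027.
April 2027 — 3rd Friday is April 16, 2027.
May 2027 — 3rd Friday is May 21, 2027.
June 2027 — 3rd Friday is June 18, 2027.
July 2027 — 3rd Friday is July 16, 2027.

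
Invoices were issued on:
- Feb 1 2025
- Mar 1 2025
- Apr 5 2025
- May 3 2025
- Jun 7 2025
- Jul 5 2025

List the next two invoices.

Aug 2 2025, Sep 6 2025

These are Saturdays at 28- or 35-day spacing (28, 35, 28, 35, 28).
The pattern: 1st Saturday of the month.
1st Saturday of August 2025: Aug 2 2025.
September 2025 — 1st Saturday is Sep 6 2025.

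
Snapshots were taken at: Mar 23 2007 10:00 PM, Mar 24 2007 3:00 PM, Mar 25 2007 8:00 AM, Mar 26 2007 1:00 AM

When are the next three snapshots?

Mar 26 2007 6:00 PM, Mar 27 2007 11:00 AM, Mar 28 2007 4:00 AM

Gaps: 17, 17, 17 hours — each event is 17 hours after the previous one.
Mar 26 2007 1:00 AM + 17 h = Mar 26 2007 6:00 PM.
Mar 26 2007 6:00 PM + 17 h = Mar 27 2007 11:00 AM.
Mar 27 2007 11:00 AM + 17 h = Mar 28 2007 4:00 AM.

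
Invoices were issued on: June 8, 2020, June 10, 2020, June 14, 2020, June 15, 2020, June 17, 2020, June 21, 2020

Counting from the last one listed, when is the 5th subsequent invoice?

July 1, 2020

Gaps: 2, 4, 1, 2, 4 days — not constant, but cyclic with period 3.
The events fall on every Monday, Wednesday and Sunday.
Next Monday: June 22, 2020.
Next Wednesday: June 24, 2020.
Next Sunday: June 28, 2020.
Next Monday: June 29, 2020.
Next Wednesday: July 1, 2020.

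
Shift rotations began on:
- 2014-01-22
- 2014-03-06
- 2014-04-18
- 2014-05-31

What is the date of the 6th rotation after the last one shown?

Every event comes 43 days after the last (43, 43, 43).
2014-05-31 + 43 days = 2014-07-13.
2014-07-13 + 43 days = 2014-08-25.
2014-08-25 + 43 days = 2014-10-07.
2014-10-07 + 43 days = 2014-11-19.
2014-11-19 + 43 days = 2015-01-01.
2015-01-01 + 43 days = 2015-02-13.

2015-02-13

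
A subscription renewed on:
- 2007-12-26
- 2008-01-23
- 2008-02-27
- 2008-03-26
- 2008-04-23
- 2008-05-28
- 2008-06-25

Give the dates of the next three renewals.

These are Wednesdays at 28- or 35-day spacing (28, 35, 28, 28, 35, 28).
The pattern: 4th Wednesday of the month.
4th Wednesday of July 2008: 2008-07-23.
4th Wednesday of August 2008: 2008-08-27.
4th Wednesday of September 2008: 2008-09-24.

2008-07-23, 2008-08-27, 2008-09-24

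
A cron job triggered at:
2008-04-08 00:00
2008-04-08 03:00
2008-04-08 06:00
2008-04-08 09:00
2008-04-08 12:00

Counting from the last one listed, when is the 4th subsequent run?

2008-04-09 00:00

Spacing: 3, 3, 3, 3 h — constant 3 h.
2008-04-08 12:00 + 3 h = 2008-04-08 15:00.
2008-04-08 15:00 + 3 h = 2008-04-08 18:00.
2008-04-08 18:00 + 3 h = 2008-04-08 21:00.
2008-04-08 21:00 + 3 h = 2008-04-09 00:00.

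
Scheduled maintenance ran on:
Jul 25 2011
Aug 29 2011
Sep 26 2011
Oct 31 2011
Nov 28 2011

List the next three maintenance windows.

Dec 26 2011, Jan 30 2012, Feb 27 2012

Every date is a Monday; gaps 35, 28, 35, 28 days.
Each is the last Monday of its month (at least one falls on the 29th or later, ruling out '4th Monday').
December 2011 ends with Monday Dec 26 2011.
January 2012 ends with Monday Jan 30 2012.
February 2012 ends with Monday Feb 27 2012.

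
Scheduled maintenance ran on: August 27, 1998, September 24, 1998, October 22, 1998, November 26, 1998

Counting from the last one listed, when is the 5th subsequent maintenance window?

All dates are Thursdays, 28, 28, 35 days apart.
Specifically, the 4th Thursday of each month.
4th Thursday of December 1998: December 24, 1998.
4th Thursday of January 1999: January 28, 1999.
February 1999 — 4th Thursday is February 25, 1999.
4th Thursday of March 1999: March 25, 1999.
April 1999 — 4th Thursday is April 22, 1999.

April 22, 1999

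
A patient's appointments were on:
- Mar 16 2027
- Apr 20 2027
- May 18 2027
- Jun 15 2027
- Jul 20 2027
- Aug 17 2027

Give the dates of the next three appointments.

All dates are Tuesdays, 35, 28, 28, 35, 28 days apart.
Specifically, the 3rd Tuesday of each month.
September 2027 — 3rd Tuesday is Sep 21 2027.
3rd Tuesday of October 2027: Oct 19 2027.
3rd Tuesday of November 2027: Nov 16 2027.

Sep 21 2027, Oct 19 2027, Nov 16 2027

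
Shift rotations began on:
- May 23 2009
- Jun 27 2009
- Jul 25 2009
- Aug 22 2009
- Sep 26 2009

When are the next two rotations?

Oct 24 2009, Nov 28 2009

All dates are Saturdays, 35, 28, 28, 35 days apart.
Specifically, the 4th Saturday of each month.
4th Saturday of October 2009: Oct 24 2009.
4th Saturday of November 2009: Nov 28 2009.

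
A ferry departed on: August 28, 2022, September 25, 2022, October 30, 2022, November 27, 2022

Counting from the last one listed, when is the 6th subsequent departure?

May 28, 2023

All Sundays; the gaps (28, 35, 28) vary with month length.
This is the last Sunday of each month.
December 2022 ends with Sunday December 25, 2022.
January 2023 ends with Sunday January 29, 2023.
Last Sunday of February 2023: February 26, 2023.
March 2023 ends with Sunday March 26, 2023.
Last Sunday of April 2023: April 30, 2023.
May 2023 ends with Sunday May 28, 2023.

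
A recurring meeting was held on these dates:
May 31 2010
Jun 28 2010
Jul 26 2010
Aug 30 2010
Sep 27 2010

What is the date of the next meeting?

All Mondays; the gaps (28, 28, 35, 28) vary with month length.
This is the last Monday of each month.
October 2010 ends with Monday Oct 25 2010.

Oct 25 2010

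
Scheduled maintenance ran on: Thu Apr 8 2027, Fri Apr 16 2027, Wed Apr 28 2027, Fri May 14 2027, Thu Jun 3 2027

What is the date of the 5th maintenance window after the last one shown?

Intervals are 8, 12, 16, 20 days — an arithmetic progression with common difference 4.
Next gap: 24 days. Thu Jun 3 2027 + 24 days = Sun Jun 27 2027.
Next gap: 28 days. Sun Jun 27 2027 + 28 days = Sun Jul 25 2027.
Next gap: 32 days. Sun Jul 25 2027 + 32 days = Thu Aug 26 2027.
Next gap: 36 days. Thu Aug 26 2027 + 36 days = Fri Oct 1 2027.
Next gap: 40 days. Fri Oct 1 2027 + 40 days = Wed Nov 10 2027.

Wed Nov 10 2027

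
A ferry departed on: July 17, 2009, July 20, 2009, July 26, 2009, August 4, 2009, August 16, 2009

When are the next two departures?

The spacing grows by 3 each time: 3, 6, 9, 12 days.
Next gap: 15 days. August 16, 2009 + 15 days = August 31, 2009.
Next gap: 18 days. August 31, 2009 + 18 days = September 18, 2009.

August 31, 2009; September 18, 2009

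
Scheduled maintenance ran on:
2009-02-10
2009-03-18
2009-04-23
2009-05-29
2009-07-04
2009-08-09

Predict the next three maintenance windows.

Gaps between consecutive events: 36, 36, 36, 36, 36 days — a constant 36-day interval.
2009-08-09 + 36 days = 2009-09-14.
2009-09-14 + 36 days = 2009-10-20.
2009-10-20 + 36 days = 2009-11-25.

2009-09-14, 2009-10-20, 2009-11-25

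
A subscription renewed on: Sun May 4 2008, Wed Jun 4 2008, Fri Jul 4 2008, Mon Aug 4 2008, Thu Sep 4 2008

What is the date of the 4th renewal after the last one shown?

Sun Jan 4 2009

Gaps: 31, 30, 31, 31 days — not constant. Every event is on the 4th of the month.
Pattern: the 4th of each month.
October 2008: Sat Oct 4 2008.
November 2008: Tue Nov 4 2008.
December 2008: Thu Dec 4 2008.
January 2009: Sun Jan 4 2009.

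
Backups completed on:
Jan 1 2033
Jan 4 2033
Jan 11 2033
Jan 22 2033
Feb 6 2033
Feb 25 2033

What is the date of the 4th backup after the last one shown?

Intervals are 3, 7, 11, 15, 19 days — an arithmetic progression with common difference 4.
Next gap: 23 days. Feb 25 2033 + 23 days = Mar 20 2033.
Next gap: 27 days. Mar 20 2033 + 27 days = Apr 16 2033.
Next gap: 31 days. Apr 16 2033 + 31 days = May 17 2033.
Next gap: 35 days. May 17 2033 + 35 days = Jun 21 2033.

Jun 21 2033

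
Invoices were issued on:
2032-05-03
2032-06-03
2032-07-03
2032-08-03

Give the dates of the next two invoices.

Gaps: 31, 30, 31 days — not constant. Every event is on the 3rd of the month.
Pattern: the 3rd of each month.
September 2032: 2032-09-03.
October 2032: 2032-10-03.

2032-09-03, 2032-10-03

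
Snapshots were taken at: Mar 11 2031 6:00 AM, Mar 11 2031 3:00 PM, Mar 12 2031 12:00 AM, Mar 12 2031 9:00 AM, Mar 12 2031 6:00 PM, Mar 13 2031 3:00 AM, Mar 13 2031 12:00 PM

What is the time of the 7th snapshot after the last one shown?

Mar 16 2031 3:00 AM

Spacing: 9, 9, 9, 9, 9, 9 h — constant 9 h.
Mar 13 2031 12:00 PM + 9 h = Mar 13 2031 9:00 PM.
Mar 13 2031 9:00 PM + 9 h = Mar 14 2031 6:00 AM.
Mar 14 2031 6:00 AM + 9 h = Mar 14 2031 3:00 PM.
Mar 14 2031 3:00 PM + 9 h = Mar 15 2031 12:00 AM.
Mar 15 2031 12:00 AM + 9 h = Mar 15 2031 9:00 AM.
Mar 15 2031 9:00 AM + 9 h = Mar 15 2031 6:00 PM.
Mar 15 2031 6:00 PM + 9 h = Mar 16 2031 3:00 AM.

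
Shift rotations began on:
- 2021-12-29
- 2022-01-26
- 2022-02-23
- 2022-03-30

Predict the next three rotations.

These are Wednesdays with 28, 28, 35-day gaps.
Each is the final Wednesday of its month — 2021-12-29 is past the 28th, so '4th Wednesday' doesn't fit.
Last Wednesday of April 2022: 2022-04-27.
Last Wednesday of May 2022: 2022-05-25.
Last Wednesday of June 2022: 2022-06-29.

2022-04-27, 2022-05-25, 2022-06-29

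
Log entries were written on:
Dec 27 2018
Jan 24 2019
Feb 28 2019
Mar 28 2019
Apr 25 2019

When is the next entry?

May 23 2019

Gaps: 28, 35, 28, 28 days — a mix of 28 and 35. Every date is a Thursday.
Each is the 4th Thursday of its month.
4th Thursday of May 2019: May 23 2019.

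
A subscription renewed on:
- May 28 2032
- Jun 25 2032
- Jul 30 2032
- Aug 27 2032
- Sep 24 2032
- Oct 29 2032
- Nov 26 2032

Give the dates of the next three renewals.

These are Fridays with 28, 35, 28, 28, 35, 28-day gaps.
Each is the final Friday of its month — Jul 30 2032 is past the 28th, so '4th Friday' doesn't fit.
December 2032 ends with Friday Dec 31 2032.
January 2033 ends with Friday Jan 28 2033.
February 2033 ends with Friday Feb 25 2033.

Dec 31 2032, Jan 28 2033, Feb 25 2033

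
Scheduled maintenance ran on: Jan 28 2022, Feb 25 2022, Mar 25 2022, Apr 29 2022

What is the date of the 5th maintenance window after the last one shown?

These are Fridays with 28, 28, 35-day gaps.
Each is the final Friday of its month — Apr 29 2022 is past the 28th, so '4th Friday' doesn't fit.
Last Friday of May 2022: May 27 2022.
June 2022 ends with Friday Jun 24 2022.
Last Friday of July 2022: Jul 29 2022.
Last Friday of August 2022: Aug 26 2022.
September 2022 ends with Friday Sep 30 2022.

Sep 30 2022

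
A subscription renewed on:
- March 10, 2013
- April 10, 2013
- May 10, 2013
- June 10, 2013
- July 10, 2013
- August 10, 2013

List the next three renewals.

Gaps: 31, 30, 31, 30, 31 days — not constant. Every event is on the 10th of the month.
Pattern: the 10th of each month.
September 2013: September 10, 2013.
October 2013: October 10, 2013.
Next: November 2013 → November 10, 2013.

September 10, 2013; October 10, 2013; November 10, 2013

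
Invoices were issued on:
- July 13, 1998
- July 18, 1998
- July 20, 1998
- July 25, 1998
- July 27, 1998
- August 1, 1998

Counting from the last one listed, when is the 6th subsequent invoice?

The gap pattern 5, 2, 5, 2, 5 repeats every 2 events.
These are the Mondays and Saturdays of each week.
Next Monday: August 3, 1998.
Next Saturday: August 8, 1998.
The following Monday is August 10, 1998.
The following Saturday is August 15, 1998.
Next Monday: August 17, 1998.
The following Saturday is August 22, 1998.

August 22, 1998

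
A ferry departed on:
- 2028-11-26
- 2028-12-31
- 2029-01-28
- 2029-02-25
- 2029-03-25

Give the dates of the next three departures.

2029-04-29, 2029-05-27, 2029-06-24

These are Sundays with 35, 28, 28, 28-day gaps.
Each is the final Sunday of its month — 2028-12-31 is past the 28th, so '4th Sunday' doesn't fit.
Last Sunday of April 2029: 2029-04-29.
Last Sunday of May 2029: 2029-05-27.
June 2029 ends with Sunday 2029-06-24.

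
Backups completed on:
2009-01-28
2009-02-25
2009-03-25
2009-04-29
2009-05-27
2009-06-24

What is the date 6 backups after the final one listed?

Every date is a Wednesday; gaps 28, 28, 35, 28, 28 days.
Each is the last Wednesday of its month (at least one falls on the 29th or later, ruling out '4th Wednesday').
July 2009 ends with Wednesday 2009-07-29.
August 2009 ends with Wednesday 2009-08-26.
Last Wednesday of September 2009: 2009-09-30.
October 2009 ends with Wednesday 2009-10-28.
Last Wednesday of November 2009: 2009-11-25.
December 2009 ends with Wednesday 2009-12-30.

2009-12-30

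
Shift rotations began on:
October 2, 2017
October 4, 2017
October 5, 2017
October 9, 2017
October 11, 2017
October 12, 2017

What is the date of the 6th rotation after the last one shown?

October 26, 2017

Gaps: 2, 1, 4, 2, 1 days — not constant, but cyclic with period 3.
The events fall on every Monday, Wednesday and Thursday.
Next Monday: October 16, 2017.
Next Wednesday: October 18, 2017.
The following Thursday is October 19, 2017.
The following Monday is October 23, 2017.
Next Wednesday: October 25, 2017.
The following Thursday is October 26, 2017.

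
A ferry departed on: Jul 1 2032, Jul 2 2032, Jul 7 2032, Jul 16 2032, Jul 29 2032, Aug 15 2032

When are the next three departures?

Sep 5 2032, Sep 30 2032, Oct 29 2032

The spacing grows by 4 each time: 1, 5, 9, 13, 17 days.
Next gap: 21 days. Aug 15 2032 + 21 days = Sep 5 2032.
Next gap: 25 days. Sep 5 2032 + 25 days = Sep 30 2032.
Next gap: 29 days. Sep 30 2032 + 29 days = Oct 29 2032.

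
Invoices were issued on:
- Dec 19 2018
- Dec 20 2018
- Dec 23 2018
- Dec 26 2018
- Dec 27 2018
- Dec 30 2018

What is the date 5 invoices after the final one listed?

Every event lands on a Wednesday or Thursday or Sunday (gaps cycle 1, 3, 3, 1, 3).
So the schedule is: every Wednesday, Thursday and Sunday.
The following Wednesday is Jan 2 2019.
Next Thursday: Jan 3 2019.
Next Sunday: Jan 6 2019.
The following Wednesday is Jan 9 2019.
The following Thursday is Jan 10 2019.

Jan 10 2019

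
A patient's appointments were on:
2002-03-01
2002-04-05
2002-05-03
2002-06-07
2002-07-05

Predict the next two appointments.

All dates are Fridays, 35, 28, 35, 28 days apart.
Specifically, the 1st Friday of each month.
1st Friday of August 2002: 2002-08-02.
September 2002 — 1st Friday is 2002-09-06.

2002-08-02, 2002-09-06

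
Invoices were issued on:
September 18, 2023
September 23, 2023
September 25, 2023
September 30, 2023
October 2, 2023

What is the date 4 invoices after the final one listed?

Gaps: 5, 2, 5, 2 days — not constant, but cyclic with period 2.
The events fall on every Monday and Saturday.
Next Saturday: October 7, 2023.
The following Monday is October 9, 2023.
The following Saturday is October 14, 2023.
The following Monday is October 16, 2023.

October 16, 2023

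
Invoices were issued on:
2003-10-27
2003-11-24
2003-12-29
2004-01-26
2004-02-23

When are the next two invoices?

2004-03-29, 2004-04-26

These are Mondays with 28, 35, 28, 28-day gaps.
Each is the final Monday of its month — 2003-12-29 is past the 28th, so '4th Monday' doesn't fit.
March 2004 ends with Monday 2004-03-29.
Last Monday of April 2004: 2004-04-26.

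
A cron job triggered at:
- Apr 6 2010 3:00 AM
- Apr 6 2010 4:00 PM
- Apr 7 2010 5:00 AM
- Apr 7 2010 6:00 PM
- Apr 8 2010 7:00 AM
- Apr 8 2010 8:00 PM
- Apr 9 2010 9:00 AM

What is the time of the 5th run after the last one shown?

Apr 12 2010 2:00 AM

Spacing: 13, 13, 13, 13, 13, 13 h — constant 13 h.
Apr 9 2010 9:00 AM + 13 h = Apr 9 2010 10:00 PM.
Apr 9 2010 10:00 PM + 13 h = Apr 10 2010 11:00 AM.
Apr 10 2010 11:00 AM + 13 h = Apr 11 2010 12:00 AM.
Apr 11 2010 12:00 AM + 13 h = Apr 11 2010 1:00 PM.
Apr 11 2010 1:00 PM + 13 h = Apr 12 2010 2:00 AM.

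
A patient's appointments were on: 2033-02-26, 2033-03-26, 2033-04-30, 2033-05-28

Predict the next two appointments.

2033-06-25, 2033-07-30

Every date is a Saturday; gaps 28, 35, 28 days.
Each is the last Saturday of its month (at least one falls on the 29th or later, ruling out '4th Saturday').
Last Saturday of June 2033: 2033-06-25.
July 2033 ends with Saturday 2033-07-30.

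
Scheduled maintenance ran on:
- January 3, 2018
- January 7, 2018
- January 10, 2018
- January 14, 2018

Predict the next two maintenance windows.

Every event lands on a Wednesday or Sunday (gaps cycle 4, 3, 4).
So the schedule is: every Wednesday and Sunday.
The following Wednesday is January 17, 2018.
Next Sunday: January 21, 2018.

January 17, 2018; January 21, 2018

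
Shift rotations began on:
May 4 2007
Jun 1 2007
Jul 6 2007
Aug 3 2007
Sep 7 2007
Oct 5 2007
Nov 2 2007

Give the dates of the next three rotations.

All dates are Fridays, 28, 35, 28, 35, 28, 28 days apart.
Specifically, the 1st Friday of each month.
1st Friday of December 2007: Dec 7 2007.
January 2008 — 1st Friday is Jan 4 2008.
1st Friday of February 2008: Feb 1 2008.

Dec 7 2007, Jan 4 2008, Feb 1 2008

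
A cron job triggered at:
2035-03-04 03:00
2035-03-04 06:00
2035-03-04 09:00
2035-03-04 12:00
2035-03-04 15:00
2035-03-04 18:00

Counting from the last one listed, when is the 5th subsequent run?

2035-03-05 09:00

Gaps: 3, 3, 3, 3, 3 hours — each event is 3 hours after the previous one.
2035-03-04 18:00 + 3 h = 2035-03-04 21:00.
2035-03-04 21:00 + 3 h = 2035-03-05 00:00.
2035-03-05 00:00 + 3 h = 2035-03-05 03:00.
2035-03-05 03:00 + 3 h = 2035-03-05 06:00.
2035-03-05 06:00 + 3 h = 2035-03-05 09:00.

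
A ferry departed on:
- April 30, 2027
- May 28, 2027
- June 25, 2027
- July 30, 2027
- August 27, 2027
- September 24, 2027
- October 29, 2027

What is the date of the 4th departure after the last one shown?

Every date is a Friday; gaps 28, 28, 35, 28, 28, 35 days.
Each is the last Friday of its month (at least one falls on the 29th or later, ruling out '4th Friday').
November 2027 ends with Friday November 26, 2027.
Last Friday of December 2027: December 31, 2027.
January 2028 ends with Friday January 28, 2028.
Last Friday of February 2028: February 25, 2028.

February 25, 2028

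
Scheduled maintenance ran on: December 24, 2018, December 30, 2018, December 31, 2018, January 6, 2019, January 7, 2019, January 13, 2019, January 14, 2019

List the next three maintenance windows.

January 20, 2019; January 21, 2019; January 27, 2019

The gap pattern 6, 1, 6, 1, 6, 1 repeats every 2 events.
These are the Mondays and Sundays of each week.
Next Sunday: January 20, 2019.
Next Monday: January 21, 2019.
Next Sunday: January 27, 2019.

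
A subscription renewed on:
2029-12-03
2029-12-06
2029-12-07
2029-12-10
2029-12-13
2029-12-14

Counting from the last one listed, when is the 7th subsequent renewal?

The gap pattern 3, 1, 3, 3, 1 repeats every 3 events.
These are the Mondays, Thursdays and Fridays of each week.
Next Monday: 2029-12-17.
The following Thursday is 2029-12-20.
The following Friday is 2029-12-21.
The following Monday is 2029-12-24.
Next Thursday: 2029-12-27.
Next Friday: 2029-12-28.
Next Monday: 2029-12-31.

2029-12-31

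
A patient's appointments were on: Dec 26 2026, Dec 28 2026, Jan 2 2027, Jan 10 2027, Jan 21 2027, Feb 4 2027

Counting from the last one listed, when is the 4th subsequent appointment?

Intervals are 2, 5, 8, 11, 14 days — an arithmetic progression with common difference 3.
Next gap: 17 days. Feb 4 2027 + 17 days = Feb 21 2027.
Next gap: 20 days. Feb 21 2027 + 20 days = Mar 13 2027.
Next gap: 23 days. Mar 13 2027 + 23 days = Apr 5 2027.
Next gap: 26 days. Apr 5 2027 + 26 days = May 1 2027.

May 1 2027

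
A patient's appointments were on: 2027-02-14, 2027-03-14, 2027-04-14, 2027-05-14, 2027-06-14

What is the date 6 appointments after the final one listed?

Gaps: 28, 31, 30, 31 days — not constant. Every event is on the 14th of the month.
Pattern: the 14th of each month.
July 2027: 2027-07-14.
Next: August 2027 → 2027-08-14.
September 2027: 2027-09-14.
October 2027: 2027-10-14.
November 2027: 2027-11-14.
Next: December 2027 → 2027-12-14.

2027-12-14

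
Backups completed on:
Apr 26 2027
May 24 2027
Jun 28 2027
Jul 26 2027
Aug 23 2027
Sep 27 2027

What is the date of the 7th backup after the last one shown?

Apr 24 2028

Gaps: 28, 35, 28, 28, 35 days — a mix of 28 and 35. Every date is a Monday.
Each is the 4th Monday of its month.
4th Monday of October 2027: Oct 25 2027.
4th Monday of November 2027: Nov 22 2027.
4th Monday of December 2027: Dec 27 2027.
4th Monday of January 2028: Jan 24 2028.
4th Monday of February 2028: Feb 28 2028.
March 2028 — 4th Monday is Mar 27 2028.
4th Monday of April 2028: Apr 24 2028.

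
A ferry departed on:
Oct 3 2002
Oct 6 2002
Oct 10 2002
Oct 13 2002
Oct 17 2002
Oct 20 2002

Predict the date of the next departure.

Oct 24 2002

Gaps: 3, 4, 3, 4, 3 days — not constant, but cyclic with period 2.
The events fall on every Thursday and Sunday.
The following Thursday is Oct 24 2002.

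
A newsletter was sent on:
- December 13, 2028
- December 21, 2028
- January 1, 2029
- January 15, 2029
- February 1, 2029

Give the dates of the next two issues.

Gaps: 8, 11, 14, 17 days — each gap is 3 larger than the previous one.
Next gap: 20 days. February 1, 2029 + 20 days = February 21, 2029.
Next gap: 23 days. February 21, 2029 + 23 days = March 16, 2029.

February 21, 2029; March 16, 2029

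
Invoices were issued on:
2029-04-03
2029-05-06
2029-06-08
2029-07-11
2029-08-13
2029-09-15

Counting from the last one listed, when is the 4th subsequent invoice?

2030-01-25

Every event comes 33 days after the last (33, 33, 33, 33, 33).
2029-09-15 + 33 days = 2029-10-18.
2029-10-18 + 33 days = 2029-11-20.
2029-11-20 + 33 days = 2029-12-23.
2029-12-23 + 33 days = 2030-01-25.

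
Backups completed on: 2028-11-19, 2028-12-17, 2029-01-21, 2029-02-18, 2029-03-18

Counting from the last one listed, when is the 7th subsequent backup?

2029-10-21

Gaps: 28, 35, 28, 28 days — a mix of 28 and 35. Every date is a Sunday.
Each is the 3rd Sunday of its month.
3rd Sunday of April 2029: 2029-04-15.
May 2029 — 3rd Sunday is 2029-05-20.
June 2029 — 3rd Sunday is 2029-06-17.
3rd Sunday of July 2029: 2029-07-15.
August 2029 — 3rd Sunday is 2029-08-19.
September 2029 — 3rd Sunday is 2029-09-16.
October 2029 — 3rd Sunday is 2029-10-21.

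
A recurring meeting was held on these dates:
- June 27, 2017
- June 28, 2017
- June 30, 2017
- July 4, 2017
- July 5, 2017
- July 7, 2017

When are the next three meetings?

Every event lands on a Tuesday or Wednesday or Friday (gaps cycle 1, 2, 4, 1, 2).
So the schedule is: every Tuesday, Wednesday and Friday.
Next Tuesday: July 11, 2017.
The following Wednesday is July 12, 2017.
The following Friday is July 14, 2017.

July 11, 2017; July 12, 2017; July 14, 2017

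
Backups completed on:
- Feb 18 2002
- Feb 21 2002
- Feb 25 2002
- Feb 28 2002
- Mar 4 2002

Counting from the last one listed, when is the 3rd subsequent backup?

Mar 14 2002

Every event lands on a Monday or Thursday (gaps cycle 3, 4, 3, 4).
So the schedule is: every Monday and Thursday.
The following Thursday is Mar 7 2002.
Next Monday: Mar 11 2002.
The following Thursday is Mar 14 2002.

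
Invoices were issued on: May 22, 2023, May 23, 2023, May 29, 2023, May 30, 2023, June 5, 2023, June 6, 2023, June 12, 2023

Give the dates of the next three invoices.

The gap pattern 1, 6, 1, 6, 1, 6 repeats every 2 events.
These are the Mondays and Tuesdays of each week.
The following Tuesday is June 13, 2023.
The following Monday is June 19, 2023.
The following Tuesday is June 20, 2023.

June 13, 2023; June 19, 2023; June 20, 2023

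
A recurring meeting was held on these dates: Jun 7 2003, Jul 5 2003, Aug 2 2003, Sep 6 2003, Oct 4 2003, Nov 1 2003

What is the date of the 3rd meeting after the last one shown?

These are Saturdays at 28- or 35-day spacing (28, 28, 35, 28, 28).
The pattern: 1st Saturday of the month.
1st Saturday of December 2003: Dec 6 2003.
January 2004 — 1st Saturday is Jan 3 2004.
1st Saturday of February 2004: Feb 7 2004.

Feb 7 2004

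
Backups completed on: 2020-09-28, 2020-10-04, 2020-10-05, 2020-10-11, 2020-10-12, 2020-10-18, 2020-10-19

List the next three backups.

2020-10-25, 2020-10-26, 2020-11-01

The gap pattern 6, 1, 6, 1, 6, 1 repeats every 2 events.
These are the Mondays and Sundays of each week.
The following Sunday is 2020-10-25.
The following Monday is 2020-10-26.
The following Sunday is 2020-11-01.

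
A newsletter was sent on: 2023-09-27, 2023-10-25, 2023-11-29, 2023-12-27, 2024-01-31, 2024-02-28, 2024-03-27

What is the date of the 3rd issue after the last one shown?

All Wednesdays; the gaps (28, 35, 28, 35, 28, 28) vary with month length.
This is the last Wednesday of each month.
Last Wednesday of April 2024: 2024-04-24.
Last Wednesday of May 2024: 2024-05-29.
Last Wednesday of June 2024: 2024-06-26.

2024-06-26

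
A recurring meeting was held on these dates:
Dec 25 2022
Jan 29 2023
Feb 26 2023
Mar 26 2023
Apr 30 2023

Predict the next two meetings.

May 28 2023, Jun 25 2023

Every date is a Sunday; gaps 35, 28, 28, 35 days.
Each is the last Sunday of its month (at least one falls on the 29th or later, ruling out '4th Sunday').
Last Sunday of May 2023: May 28 2023.
Last Sunday of June 2023: Jun 25 2023.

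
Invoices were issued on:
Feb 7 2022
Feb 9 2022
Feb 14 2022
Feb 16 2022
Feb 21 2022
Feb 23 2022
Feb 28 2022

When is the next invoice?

Mar 2 2022

The gap pattern 2, 5, 2, 5, 2, 5 repeats every 2 events.
These are the Mondays and Wednesdays of each week.
Next Wednesday: Mar 2 2022.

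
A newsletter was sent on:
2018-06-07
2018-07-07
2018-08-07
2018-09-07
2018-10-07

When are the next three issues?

Gaps: 30, 31, 31, 30 days — not constant. Every event is on the 7th of the month.
Pattern: the 7th of each month.
November 2018: 2018-11-07.
December 2018: 2018-12-07.
Next: January 2019 → 2019-01-07.

2018-11-07, 2018-12-07, 2019-01-07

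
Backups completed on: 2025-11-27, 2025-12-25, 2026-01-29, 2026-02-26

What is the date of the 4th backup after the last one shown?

These are Thursdays with 28, 35, 28-day gaps.
Each is the final Thursday of its month — 2026-01-29 is past the 28th, so '4th Thursday' doesn't fit.
Last Thursday of March 2026: 2026-03-26.
April 2026 ends with Thursday 2026-04-30.
Last Thursday of May 2026: 2026-05-28.
June 2026 ends with Thursday 2026-06-25.

2026-06-25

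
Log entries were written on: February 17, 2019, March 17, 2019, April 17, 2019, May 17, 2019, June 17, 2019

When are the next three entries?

Gaps: 28, 31, 30, 31 days — not constant. Every event is on the 17th of the month.
Pattern: the 17th of each month.
July 2019: July 17, 2019.
August 2019: August 17, 2019.
September 2019: September 17, 2019.

July 17, 2019; August 17, 2019; September 17, 2019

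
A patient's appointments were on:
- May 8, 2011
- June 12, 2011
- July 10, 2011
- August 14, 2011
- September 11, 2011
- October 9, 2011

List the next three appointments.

November 13, 2011; December 11, 2011; January 8, 2012

These are Sundays at 28- or 35-day spacing (35, 28, 35, 28, 28).
The pattern: 2nd Sunday of the month.
2nd Sunday of November 2011: November 13, 2011.
2nd Sunday of December 2011: December 11, 2011.
January 2012 — 2nd Sunday is January 8, 2012.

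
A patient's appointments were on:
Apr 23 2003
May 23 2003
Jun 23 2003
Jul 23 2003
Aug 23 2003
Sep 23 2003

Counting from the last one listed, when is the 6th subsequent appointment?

Gaps: 30, 31, 30, 31, 31 days — not constant. Every event is on the 23rd of the month.
Pattern: the 23rd of each month.
Next: October 2003 → Oct 23 2003.
November 2003: Nov 23 2003.
December 2003: Dec 23 2003.
Next: January 2004 → Jan 23 2004.
Next: February 2004 → Feb 23 2004.
Next: March 2004 → Mar 23 2004.

Mar 23 2004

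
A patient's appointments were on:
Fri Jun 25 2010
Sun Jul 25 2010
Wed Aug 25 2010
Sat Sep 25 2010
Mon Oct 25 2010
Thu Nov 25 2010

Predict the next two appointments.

Sat Dec 25 2010, Tue Jan 25 2011

Each date is the 25th; the gaps (30, 31, 31, 30, 31) track the month lengths.
The rule is the 25th of each month.
Next: December 2010 → Sat Dec 25 2010.
Next: January 2011 → Tue Jan 25 2011.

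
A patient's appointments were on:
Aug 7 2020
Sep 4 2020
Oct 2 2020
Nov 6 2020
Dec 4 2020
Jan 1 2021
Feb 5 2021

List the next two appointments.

Mar 5 2021, Apr 2 2021

These are Fridays at 28- or 35-day spacing (28, 28, 35, 28, 28, 35).
The pattern: 1st Friday of the month.
1st Friday of March 2021: Mar 5 2021.
April 2021 — 1st Friday is Apr 2 2021.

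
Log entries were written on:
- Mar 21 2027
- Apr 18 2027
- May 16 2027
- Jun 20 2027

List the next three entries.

These are Sundays at 28- or 35-day spacing (28, 28, 35).
The pattern: 3rd Sunday of the month.
July 2027 — 3rd Sunday is Jul 18 2027.
August 2027 — 3rd Sunday is Aug 15 2027.
September 2027 — 3rd Sunday is Sep 19 2027.

Jul 18 2027, Aug 15 2027, Sep 19 2027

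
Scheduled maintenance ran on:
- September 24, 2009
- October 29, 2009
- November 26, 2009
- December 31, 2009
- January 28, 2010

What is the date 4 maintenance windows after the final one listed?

Every date is a Thursday; gaps 35, 28, 35, 28 days.
Each is the last Thursday of its month (at least one falls on the 29th or later, ruling out '4th Thursday').
February 2010 ends with Thursday February 25, 2010.
Last Thursday of March 2010: March 25, 2010.
April 2010 ends with Thursday April 29, 2010.
May 2010 ends with Thursday May 27, 2010.

May 27, 2010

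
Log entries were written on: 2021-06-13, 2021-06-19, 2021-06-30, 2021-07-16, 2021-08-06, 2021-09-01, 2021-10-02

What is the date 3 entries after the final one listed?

2022-02-02

The spacing grows by 5 each time: 6, 11, 16, 21, 26, 31 days.
Next gap: 36 days. 2021-10-02 + 36 days = 2021-11-07.
Next gap: 41 days. 2021-11-07 + 41 days = 2021-12-18.
Next gap: 46 days. 2021-12-18 + 46 days = 2022-02-02.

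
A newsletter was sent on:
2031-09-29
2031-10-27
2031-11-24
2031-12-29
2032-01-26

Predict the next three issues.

Every date is a Monday; gaps 28, 28, 35, 28 days.
Each is the last Monday of its month (at least one falls on the 29th or later, ruling out '4th Monday').
Last Monday of February 2032: 2032-02-23.
Last Monday of March 2032: 2032-03-29.
April 2032 ends with Monday 2032-04-26.

2032-02-23, 2032-03-29, 2032-04-26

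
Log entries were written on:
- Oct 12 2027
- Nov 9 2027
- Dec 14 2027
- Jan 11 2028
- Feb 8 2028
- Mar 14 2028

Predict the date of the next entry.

Apr 11 2028

Gaps: 28, 35, 28, 28, 35 days — a mix of 28 and 35. Every date is a Tuesday.
Each is the 2nd Tuesday of its month.
April 2028 — 2nd Tuesday is Apr 11 2028.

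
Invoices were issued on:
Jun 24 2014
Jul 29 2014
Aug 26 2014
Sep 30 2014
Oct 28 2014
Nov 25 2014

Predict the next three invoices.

Dec 30 2014, Jan 27 2015, Feb 24 2015

Every date is a Tuesday; gaps 35, 28, 35, 28, 28 days.
Each is the last Tuesday of its month (at least one falls on the 29th or later, ruling out '4th Tuesday').
Last Tuesday of December 2014: Dec 30 2014.
January 2015 ends with Tuesday Jan 27 2015.
Last Tuesday of February 2015: Feb 24 2015.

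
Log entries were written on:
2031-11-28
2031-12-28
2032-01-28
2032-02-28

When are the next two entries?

Gaps: 30, 31, 31 days — not constant. Every event is on the 28th of the month.
Pattern: the 28th of each month.
Next: March 2032 → 2032-03-28.
Next: April 2032 → 2032-04-28.

2032-03-28, 2032-04-28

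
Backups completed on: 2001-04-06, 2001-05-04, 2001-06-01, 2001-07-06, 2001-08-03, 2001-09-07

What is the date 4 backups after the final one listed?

These are Fridays at 28- or 35-day spacing (28, 28, 35, 28, 35).
The pattern: 1st Friday of the month.
1st Friday of October 2001: 2001-10-05.
1st Friday of November 2001: 2001-11-02.
December 2001 — 1st Friday is 2001-12-07.
1st Friday of January 2002: 2002-01-04.

2002-01-04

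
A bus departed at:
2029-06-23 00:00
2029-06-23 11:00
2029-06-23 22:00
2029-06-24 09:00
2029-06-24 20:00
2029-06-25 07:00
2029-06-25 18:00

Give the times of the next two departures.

Gaps: 11, 11, 11, 11, 11, 11 hours — each event is 11 hours after the previous one.
2029-06-25 18:00 + 11 h = 2029-06-26 05:00.
2029-06-26 05:00 + 11 h = 2029-06-26 16:00.

2029-06-26 05:00, 2029-06-26 16:00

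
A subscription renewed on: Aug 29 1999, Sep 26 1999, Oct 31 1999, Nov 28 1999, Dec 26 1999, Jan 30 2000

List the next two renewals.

Feb 27 2000, Mar 26 2000

These are Sundays with 28, 35, 28, 28, 35-day gaps.
Each is the final Sunday of its month — Aug 29 1999 is past the 28th, so '4th Sunday' doesn't fit.
Last Sunday of February 2000: Feb 27 2000.
Last Sunday of March 2000: Mar 26 2000.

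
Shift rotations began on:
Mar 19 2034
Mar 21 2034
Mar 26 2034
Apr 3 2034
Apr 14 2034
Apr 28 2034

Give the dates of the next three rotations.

May 15 2034, Jun 4 2034, Jun 27 2034

The spacing grows by 3 each time: 2, 5, 8, 11, 14 days.
Next gap: 17 days. Apr 28 2034 + 17 days = May 15 2034.
Next gap: 20 days. May 15 2034 + 20 days = Jun 4 2034.
Next gap: 23 days. Jun 4 2034 + 23 days = Jun 27 2034.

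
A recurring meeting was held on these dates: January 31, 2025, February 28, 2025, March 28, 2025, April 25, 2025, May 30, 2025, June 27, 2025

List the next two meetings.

July 25, 2025; August 29, 2025

These are Fridays with 28, 28, 28, 35, 28-day gaps.
Each is the final Friday of its month — January 31, 2025 is past the 28th, so '4th Friday' doesn't fit.
July 2025 ends with Friday July 25, 2025.
August 2025 ends with Friday August 29, 2025.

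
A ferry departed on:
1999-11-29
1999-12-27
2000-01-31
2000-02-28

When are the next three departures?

Every date is a Monday; gaps 28, 35, 28 days.
Each is the last Monday of its month (at least one falls on the 29th or later, ruling out '4th Monday').
March 2000 ends with Monday 2000-03-27.
April 2000 ends with Monday 2000-04-24.
May 2000 ends with Monday 2000-05-29.

2000-03-27, 2000-04-24, 2000-05-29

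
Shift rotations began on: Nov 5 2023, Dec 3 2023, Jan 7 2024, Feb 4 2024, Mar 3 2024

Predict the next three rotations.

Apr 7 2024, May 5 2024, Jun 2 2024

Gaps: 28, 35, 28, 28 days — a mix of 28 and 35. Every date is a Sunday.
Each is the 1st Sunday of its month.
April 2024 — 1st Sunday is Apr 7 2024.
May 2024 — 1st Sunday is May 5 2024.
June 2024 — 1st Sunday is Jun 2 2024.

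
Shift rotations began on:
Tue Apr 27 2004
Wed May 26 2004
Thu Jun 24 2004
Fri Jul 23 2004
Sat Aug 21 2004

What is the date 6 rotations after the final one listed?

The spacing is 29, 29, 29, 29 days — always 29 days.
Sat Aug 21 2004 + 29 days = Sun Sep 19 2004.
Sun Sep 19 2004 + 29 days = Mon Oct 18 2004.
Mon Oct 18 2004 + 29 days = Tue Nov 16 2004.
Tue Nov 16 2004 + 29 days = Wed Dec 15 2004.
Wed Dec 15 2004 + 29 days = Thu Jan 13 2005.
Thu Jan 13 2005 + 29 days = Fri Feb 11 2005.

Fri Feb 11 2005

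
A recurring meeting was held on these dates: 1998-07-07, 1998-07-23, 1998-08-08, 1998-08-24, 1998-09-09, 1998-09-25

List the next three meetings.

The spacing is 16, 16, 16, 16, 16 days — always 16 days.
1998-09-25 + 16 days = 1998-10-11.
1998-10-11 + 16 days = 1998-10-27.
1998-10-27 + 16 days = 1998-11-12.

1998-10-11, 1998-10-27, 1998-11-12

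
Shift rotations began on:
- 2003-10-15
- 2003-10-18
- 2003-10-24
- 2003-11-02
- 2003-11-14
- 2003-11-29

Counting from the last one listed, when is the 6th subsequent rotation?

2004-04-30

The spacing grows by 3 each time: 3, 6, 9, 12, 15 days.
Next gap: 18 days. 2003-11-29 + 18 days = 2003-12-17.
Next gap: 21 days. 2003-12-17 + 21 days = 2004-01-07.
Next gap: 24 days. 2004-01-07 + 24 days = 2004-01-31.
Next gap: 27 days. 2004-01-31 + 27 days = 2004-02-27.
Next gap: 30 days. 2004-02-27 + 30 days = 2004-03-28.
Next gap: 33 days. 2004-03-28 + 33 days = 2004-04-30.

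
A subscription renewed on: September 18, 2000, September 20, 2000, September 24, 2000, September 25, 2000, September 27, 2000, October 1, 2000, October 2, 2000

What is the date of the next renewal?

October 4, 2000

Every event lands on a Monday or Wednesday or Sunday (gaps cycle 2, 4, 1, 2, 4, 1).
So the schedule is: every Monday, Wednesday and Sunday.
Next Wednesday: October 4, 2000.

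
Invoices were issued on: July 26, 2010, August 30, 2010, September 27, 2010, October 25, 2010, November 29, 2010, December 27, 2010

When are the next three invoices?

January 31, 2011; February 28, 2011; March 28, 2011

Every date is a Monday; gaps 35, 28, 28, 35, 28 days.
Each is the last Monday of its month (at least one falls on the 29th or later, ruling out '4th Monday').
January 2011 ends with Monday January 31, 2011.
Last Monday of February 2011: February 28, 2011.
March 2011 ends with Monday March 28, 2011.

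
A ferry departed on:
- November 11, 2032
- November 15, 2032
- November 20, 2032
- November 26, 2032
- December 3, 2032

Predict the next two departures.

December 11, 2032; December 20, 2032

The spacing grows by 1 each time: 4, 5, 6, 7 days.
Next gap: 8 days. December 3, 2032 + 8 days = December 11, 2032.
Next gap: 9 days. December 11, 2032 + 9 days = December 20, 2032.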